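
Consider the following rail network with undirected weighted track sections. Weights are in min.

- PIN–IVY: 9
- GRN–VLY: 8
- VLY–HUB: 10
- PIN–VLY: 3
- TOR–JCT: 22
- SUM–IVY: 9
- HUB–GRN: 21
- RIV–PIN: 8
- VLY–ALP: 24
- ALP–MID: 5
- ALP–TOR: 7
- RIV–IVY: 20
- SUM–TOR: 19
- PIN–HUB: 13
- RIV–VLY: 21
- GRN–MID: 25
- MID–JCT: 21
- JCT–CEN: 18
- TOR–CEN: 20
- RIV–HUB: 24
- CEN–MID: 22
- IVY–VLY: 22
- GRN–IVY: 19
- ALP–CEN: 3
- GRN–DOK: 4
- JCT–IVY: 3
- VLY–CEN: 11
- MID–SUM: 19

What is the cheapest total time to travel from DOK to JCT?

Running Dijkstra from DOK:
DOK: 0
GRN: 4  (via DOK)
VLY: 12  (via GRN)
PIN: 15  (via VLY)
HUB: 22  (via VLY)
CEN: 23  (via VLY)
IVY: 23  (via GRN)
RIV: 23  (via PIN)
JCT: 26  (via IVY)
Shortest route: DOK–GRN–IVY–JCT = 26 min.

26 min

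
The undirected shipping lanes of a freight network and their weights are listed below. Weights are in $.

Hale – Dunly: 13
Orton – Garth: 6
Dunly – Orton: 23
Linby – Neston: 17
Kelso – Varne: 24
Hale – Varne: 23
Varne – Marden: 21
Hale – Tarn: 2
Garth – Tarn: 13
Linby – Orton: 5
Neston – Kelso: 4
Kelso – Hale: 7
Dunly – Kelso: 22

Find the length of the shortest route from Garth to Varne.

$38

Candidate routes:
Garth → Tarn → Hale → Kelso → Varne: 13+2+7+24 = 46
Garth → Tarn → Hale → Varne: 13+2+23 = 38
The minimum is $38 via Garth → Tarn → Hale → Varne.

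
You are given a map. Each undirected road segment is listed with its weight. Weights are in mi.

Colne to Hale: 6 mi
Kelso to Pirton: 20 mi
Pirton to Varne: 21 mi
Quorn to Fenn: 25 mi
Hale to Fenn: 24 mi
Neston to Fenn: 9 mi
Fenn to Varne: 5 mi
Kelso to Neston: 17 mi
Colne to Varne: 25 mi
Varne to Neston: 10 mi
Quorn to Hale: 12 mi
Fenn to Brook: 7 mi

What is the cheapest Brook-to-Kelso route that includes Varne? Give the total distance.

39 mi

Best Brook to Varne: Brook → Fenn → Varne costing 12
Best Varne to Kelso: Varne → Neston → Kelso costing 27
Total via Varne: 12 + 27 = 39 mi.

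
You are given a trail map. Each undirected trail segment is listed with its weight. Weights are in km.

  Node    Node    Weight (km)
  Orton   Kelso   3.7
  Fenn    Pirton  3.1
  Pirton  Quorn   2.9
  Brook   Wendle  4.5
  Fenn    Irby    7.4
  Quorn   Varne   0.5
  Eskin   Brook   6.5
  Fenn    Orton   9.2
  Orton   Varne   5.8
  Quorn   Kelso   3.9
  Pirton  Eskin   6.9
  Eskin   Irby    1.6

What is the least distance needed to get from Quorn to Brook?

16.3 km

Compare a few routes:
Quorn - Pirton - Eskin - Brook: 2.9+6.9+6.5 = 16.3
Quorn - Pirton - Fenn - Irby - Eskin - Brook: 2.9+3.1+7.4+1.6+6.5 = 21.5
Quorn - Varne - Orton - Fenn - Irby - Eskin - Brook: 0.5+5.8+9.2+7.4+1.6+6.5 = 31
The minimum is 16.3 km via Quorn - Pirton - Eskin - Brook.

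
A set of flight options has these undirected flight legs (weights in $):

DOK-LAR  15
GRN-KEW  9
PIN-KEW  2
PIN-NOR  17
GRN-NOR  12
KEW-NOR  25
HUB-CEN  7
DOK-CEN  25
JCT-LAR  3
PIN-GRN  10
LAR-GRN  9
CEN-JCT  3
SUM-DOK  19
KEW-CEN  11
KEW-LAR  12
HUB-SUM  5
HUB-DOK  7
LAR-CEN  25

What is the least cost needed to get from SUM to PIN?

Running Dijkstra from SUM:
SUM: 0
HUB: 5  (via SUM)
DOK: 12  (via HUB)
CEN: 12  (via HUB)
JCT: 15  (via CEN)
LAR: 18  (via JCT)
KEW: 23  (via CEN)
PIN: 25  (via KEW)
Shortest route: SUM → HUB → CEN → KEW → PIN = $25.

$25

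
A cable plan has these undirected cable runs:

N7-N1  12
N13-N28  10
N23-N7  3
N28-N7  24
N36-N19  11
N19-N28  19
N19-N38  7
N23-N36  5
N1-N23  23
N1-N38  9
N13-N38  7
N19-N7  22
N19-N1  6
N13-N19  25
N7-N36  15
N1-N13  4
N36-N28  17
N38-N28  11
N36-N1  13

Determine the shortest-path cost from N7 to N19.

Settle nodes by increasing distance from N7:
N7: 0
N23: 3  (via N7)
N36: 8  (via N23)
N1: 12  (via N7)
N13: 16  (via N1)
N19: 18  (via N1)
Shortest route: N7–N1–N19 = 18.

18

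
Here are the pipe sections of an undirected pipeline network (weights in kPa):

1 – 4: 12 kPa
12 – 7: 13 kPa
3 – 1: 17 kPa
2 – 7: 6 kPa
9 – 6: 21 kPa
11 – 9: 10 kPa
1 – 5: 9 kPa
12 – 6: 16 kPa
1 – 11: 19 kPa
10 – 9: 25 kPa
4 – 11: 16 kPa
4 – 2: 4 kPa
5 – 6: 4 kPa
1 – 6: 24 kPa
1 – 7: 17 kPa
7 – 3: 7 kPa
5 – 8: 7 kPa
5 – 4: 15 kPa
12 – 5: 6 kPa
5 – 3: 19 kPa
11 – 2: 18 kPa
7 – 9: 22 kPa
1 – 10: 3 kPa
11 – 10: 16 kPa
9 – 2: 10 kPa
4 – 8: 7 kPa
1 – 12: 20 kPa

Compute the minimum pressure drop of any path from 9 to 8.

Candidate routes:
9 → 2 → 4 → 8: 10+4+7 = 21
9 → 6 → 5 → 8: 21+4+7 = 32
Cheapest is 9 → 2 → 4 → 8 at 21 kPa.

21 kPa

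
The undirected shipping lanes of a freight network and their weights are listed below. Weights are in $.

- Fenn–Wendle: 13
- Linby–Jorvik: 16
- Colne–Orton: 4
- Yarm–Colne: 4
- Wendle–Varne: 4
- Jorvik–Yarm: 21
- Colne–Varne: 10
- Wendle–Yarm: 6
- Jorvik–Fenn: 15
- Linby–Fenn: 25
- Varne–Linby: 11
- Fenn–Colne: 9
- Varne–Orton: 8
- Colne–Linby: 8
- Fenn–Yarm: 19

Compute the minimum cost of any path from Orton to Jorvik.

$28

Compare a few routes:
Orton–Colne–Yarm–Jorvik: 4+4+21 = 29
Orton–Colne–Linby–Jorvik: 4+8+16 = 28
Orton–Varne–Linby–Jorvik: 8+11+16 = 35
Cheapest is Orton–Colne–Linby–Jorvik at $28.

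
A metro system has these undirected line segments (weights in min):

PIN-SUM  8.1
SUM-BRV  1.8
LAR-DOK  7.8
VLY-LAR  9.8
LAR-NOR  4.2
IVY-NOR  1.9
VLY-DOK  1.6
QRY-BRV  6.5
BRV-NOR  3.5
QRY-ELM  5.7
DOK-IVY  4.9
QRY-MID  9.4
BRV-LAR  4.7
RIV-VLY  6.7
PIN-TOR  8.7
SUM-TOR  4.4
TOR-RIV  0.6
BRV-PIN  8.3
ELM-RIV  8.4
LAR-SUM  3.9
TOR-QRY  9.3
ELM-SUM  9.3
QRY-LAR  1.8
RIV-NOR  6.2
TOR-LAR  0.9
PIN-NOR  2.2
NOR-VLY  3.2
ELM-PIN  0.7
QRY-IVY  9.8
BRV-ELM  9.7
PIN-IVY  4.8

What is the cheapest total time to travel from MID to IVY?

Shortest distances from MID:
MID: 0
QRY: 9.4  (via MID)
LAR: 11.2  (via QRY)
TOR: 12.1  (via LAR)
RIV: 12.7  (via TOR)
SUM: 15.1  (via LAR)
ELM: 15.1  (via QRY)
NOR: 15.4  (via LAR)
PIN: 15.8  (via ELM)
BRV: 15.9  (via QRY)
IVY: 17.3  (via NOR)
Shortest route: MID → QRY → LAR → NOR → IVY = 17.3 min.

17.3 min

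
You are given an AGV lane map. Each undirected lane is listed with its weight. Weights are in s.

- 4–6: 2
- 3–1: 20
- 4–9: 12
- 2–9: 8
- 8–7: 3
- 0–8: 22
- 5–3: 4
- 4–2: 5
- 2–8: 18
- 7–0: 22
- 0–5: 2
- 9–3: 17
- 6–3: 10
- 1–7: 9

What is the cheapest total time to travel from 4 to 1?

Settle nodes by increasing distance from 4:
4: 0
6: 2  (via 4)
2: 5  (via 4)
3: 12  (via 6)
9: 12  (via 4)
5: 16  (via 3)
0: 18  (via 5)
8: 23  (via 2)
7: 26  (via 8)
1: 32  (via 3)
Shortest route: 4–6–3–1 = 32 s.

32 s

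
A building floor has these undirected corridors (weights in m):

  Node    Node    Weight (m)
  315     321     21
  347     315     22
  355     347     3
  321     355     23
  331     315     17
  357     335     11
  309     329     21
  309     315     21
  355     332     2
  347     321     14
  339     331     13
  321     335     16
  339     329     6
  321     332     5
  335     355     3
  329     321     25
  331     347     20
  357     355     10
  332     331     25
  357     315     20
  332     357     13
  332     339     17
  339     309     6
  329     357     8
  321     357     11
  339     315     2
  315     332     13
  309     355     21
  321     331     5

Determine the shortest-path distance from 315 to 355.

Candidate routes:
315 → 347 → 355: 22+3 = 25
315 → 339 → 332 → 355: 2+17+2 = 21
315 → 332 → 355: 13+2 = 15
The minimum is 15 m via 315 → 332 → 355.

15 m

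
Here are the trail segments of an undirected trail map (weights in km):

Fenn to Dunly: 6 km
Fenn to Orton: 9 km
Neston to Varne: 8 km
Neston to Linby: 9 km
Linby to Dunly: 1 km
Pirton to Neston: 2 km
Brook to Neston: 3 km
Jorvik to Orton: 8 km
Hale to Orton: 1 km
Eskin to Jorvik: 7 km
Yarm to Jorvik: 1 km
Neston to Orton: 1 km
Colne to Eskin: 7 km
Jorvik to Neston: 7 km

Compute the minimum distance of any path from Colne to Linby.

Settle nodes by increasing distance from Colne:
Colne: 0
Eskin: 7  (via Colne)
Jorvik: 14  (via Eskin)
Yarm: 15  (via Jorvik)
Neston: 21  (via Jorvik)
Orton: 22  (via Jorvik)
Pirton: 23  (via Neston)
Hale: 23  (via Orton)
Brook: 24  (via Neston)
Varne: 29  (via Neston)
Linby: 30  (via Neston)
Shortest route: Colne → Eskin → Jorvik → Neston → Linby = 30 km.

30 km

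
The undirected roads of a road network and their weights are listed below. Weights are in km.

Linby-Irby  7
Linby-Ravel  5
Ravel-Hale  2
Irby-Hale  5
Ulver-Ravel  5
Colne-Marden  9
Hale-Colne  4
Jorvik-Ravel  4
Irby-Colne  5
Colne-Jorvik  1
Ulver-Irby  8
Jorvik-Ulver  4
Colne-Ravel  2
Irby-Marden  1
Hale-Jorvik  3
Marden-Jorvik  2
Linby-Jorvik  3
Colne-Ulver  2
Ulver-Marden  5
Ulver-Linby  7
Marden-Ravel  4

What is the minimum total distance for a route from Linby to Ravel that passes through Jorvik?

6 km

Best Linby to Jorvik: Linby → Jorvik costing 3
Best Jorvik to Ravel: Jorvik → Colne → Ravel costing 3
Total via Jorvik: 3 + 3 = 6 km.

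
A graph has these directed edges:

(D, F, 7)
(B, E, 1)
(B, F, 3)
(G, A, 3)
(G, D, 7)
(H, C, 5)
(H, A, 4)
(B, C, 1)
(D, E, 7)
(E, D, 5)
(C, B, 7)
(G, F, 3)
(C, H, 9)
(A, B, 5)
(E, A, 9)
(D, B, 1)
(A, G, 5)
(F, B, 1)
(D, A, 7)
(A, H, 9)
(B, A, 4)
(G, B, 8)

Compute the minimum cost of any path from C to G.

16

Running Dijkstra from C:
C: 0
B: 7  (via C)
E: 8  (via B)
H: 9  (via C)
F: 10  (via B)
A: 11  (via B)
D: 13  (via E)
G: 16  (via A)
Shortest route: C–B–A–G = 16.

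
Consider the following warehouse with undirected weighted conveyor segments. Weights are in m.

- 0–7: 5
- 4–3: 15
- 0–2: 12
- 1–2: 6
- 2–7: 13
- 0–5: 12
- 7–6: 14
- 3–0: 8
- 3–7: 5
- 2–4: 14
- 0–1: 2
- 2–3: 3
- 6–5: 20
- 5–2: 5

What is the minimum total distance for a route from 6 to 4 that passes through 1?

Shortest 6→1: 6–7–0–1 = 21
Shortest 1→4: 1–2–4 = 20
Total via 1: 21 + 20 = 41 m.

41 m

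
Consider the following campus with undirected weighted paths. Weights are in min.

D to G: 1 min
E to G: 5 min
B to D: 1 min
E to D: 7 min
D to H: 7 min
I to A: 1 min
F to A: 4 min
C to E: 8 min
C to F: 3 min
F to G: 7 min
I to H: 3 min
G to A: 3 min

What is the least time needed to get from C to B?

12 min

Enumerating some paths:
C - E - D - B: 8+7+1 = 16
C - F - G - D - B: 3+7+1+1 = 12
C - F - A - I - H - D - B: 3+4+1+3+7+1 = 19
C - E - G - D - B: 8+5+1+1 = 15
The minimum is 12 min via C - F - G - D - B.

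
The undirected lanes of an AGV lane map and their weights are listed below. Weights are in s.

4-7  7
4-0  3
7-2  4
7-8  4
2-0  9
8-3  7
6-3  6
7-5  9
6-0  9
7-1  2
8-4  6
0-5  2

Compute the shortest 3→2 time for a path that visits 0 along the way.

24 s

Best 3 to 0: 3–6–0 costing 15
Best 0 to 2: 0–2 costing 9
Total via 0: 15 + 9 = 24 s.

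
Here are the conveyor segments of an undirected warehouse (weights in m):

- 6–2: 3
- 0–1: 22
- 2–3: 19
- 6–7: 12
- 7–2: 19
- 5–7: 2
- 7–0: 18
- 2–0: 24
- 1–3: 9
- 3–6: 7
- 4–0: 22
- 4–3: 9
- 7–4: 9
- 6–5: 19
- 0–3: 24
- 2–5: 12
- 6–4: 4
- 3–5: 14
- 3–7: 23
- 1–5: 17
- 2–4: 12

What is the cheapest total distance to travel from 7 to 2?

Running Dijkstra from 7:
7: 0
5: 2  (via 7)
4: 9  (via 7)
6: 12  (via 7)
2: 14  (via 5)
Shortest route: 7–5–2 = 14 m.

14 m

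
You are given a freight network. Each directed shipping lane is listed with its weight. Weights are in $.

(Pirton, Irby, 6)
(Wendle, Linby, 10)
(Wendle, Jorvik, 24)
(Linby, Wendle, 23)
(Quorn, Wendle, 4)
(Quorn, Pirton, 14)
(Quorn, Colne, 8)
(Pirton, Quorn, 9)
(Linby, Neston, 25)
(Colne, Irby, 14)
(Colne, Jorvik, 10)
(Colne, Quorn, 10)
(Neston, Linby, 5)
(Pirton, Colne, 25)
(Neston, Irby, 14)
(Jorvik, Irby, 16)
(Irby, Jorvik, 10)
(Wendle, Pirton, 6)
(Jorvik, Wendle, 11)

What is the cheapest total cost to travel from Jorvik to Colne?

$34

Enumerating some paths:
Jorvik → Wendle → Pirton → Quorn → Colne: 11+6+9+8 = 34
Jorvik → Wendle → Pirton → Colne: 11+6+25 = 42
Cheapest is Jorvik → Wendle → Pirton → Quorn → Colne at $34.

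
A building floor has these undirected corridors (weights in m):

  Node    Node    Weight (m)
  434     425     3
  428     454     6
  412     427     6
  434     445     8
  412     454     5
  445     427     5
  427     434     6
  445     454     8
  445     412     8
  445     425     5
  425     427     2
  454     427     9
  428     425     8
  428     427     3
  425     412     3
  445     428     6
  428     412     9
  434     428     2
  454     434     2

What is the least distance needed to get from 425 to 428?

5 m

Compare a few routes:
425–427–428: 2+3 = 5
425–428: 8 = 8
425–427–434–428: 2+6+2 = 10
425–434–454–428: 3+2+6 = 11
The minimum is 5 m via 425–427–428.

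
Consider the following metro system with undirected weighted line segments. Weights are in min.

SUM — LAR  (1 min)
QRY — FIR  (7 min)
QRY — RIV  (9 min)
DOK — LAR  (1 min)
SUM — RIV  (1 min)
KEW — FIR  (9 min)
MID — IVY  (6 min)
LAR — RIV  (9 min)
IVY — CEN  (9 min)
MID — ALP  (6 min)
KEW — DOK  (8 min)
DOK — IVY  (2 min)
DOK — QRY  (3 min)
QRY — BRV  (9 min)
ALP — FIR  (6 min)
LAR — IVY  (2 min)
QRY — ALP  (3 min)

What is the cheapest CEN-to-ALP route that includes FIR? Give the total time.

27 min

Best CEN to FIR: CEN → IVY → DOK → QRY → FIR costing 21
Best FIR to ALP: FIR → ALP costing 6
Total via FIR: 21 + 6 = 27 min.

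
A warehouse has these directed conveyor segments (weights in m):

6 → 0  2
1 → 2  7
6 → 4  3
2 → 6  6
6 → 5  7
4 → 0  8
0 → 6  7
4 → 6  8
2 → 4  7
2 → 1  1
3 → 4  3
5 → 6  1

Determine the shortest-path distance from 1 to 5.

20 m

Running Dijkstra from 1:
1: 0
2: 7  (via 1)
6: 13  (via 2)
4: 14  (via 2)
0: 15  (via 6)
5: 20  (via 6)
Shortest route: 1 → 2 → 6 → 5 = 20 m.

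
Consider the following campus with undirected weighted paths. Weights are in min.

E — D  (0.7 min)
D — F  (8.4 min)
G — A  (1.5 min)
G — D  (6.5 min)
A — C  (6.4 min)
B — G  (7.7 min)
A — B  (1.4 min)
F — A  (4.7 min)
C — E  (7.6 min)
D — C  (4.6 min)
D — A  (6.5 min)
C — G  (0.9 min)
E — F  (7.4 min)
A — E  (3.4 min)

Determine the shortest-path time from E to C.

5.3 min

Running Dijkstra from E:
E: 0
D: 0.7  (via E)
A: 3.4  (via E)
B: 4.8  (via A)
G: 4.9  (via A)
C: 5.3  (via D)
Shortest route: E–D–C = 5.3 min.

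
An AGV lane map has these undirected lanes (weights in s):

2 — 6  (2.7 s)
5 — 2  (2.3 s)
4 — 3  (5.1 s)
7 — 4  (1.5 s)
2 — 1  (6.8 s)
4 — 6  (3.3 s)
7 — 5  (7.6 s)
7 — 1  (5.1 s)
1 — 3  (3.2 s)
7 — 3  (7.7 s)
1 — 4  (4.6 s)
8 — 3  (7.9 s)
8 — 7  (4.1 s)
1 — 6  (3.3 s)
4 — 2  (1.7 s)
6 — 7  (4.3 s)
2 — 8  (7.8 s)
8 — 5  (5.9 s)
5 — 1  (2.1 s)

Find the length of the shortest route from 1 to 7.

Running Dijkstra from 1:
1: 0
5: 2.1  (via 1)
3: 3.2  (via 1)
6: 3.3  (via 1)
2: 4.4  (via 5)
4: 4.6  (via 1)
7: 5.1  (via 1)
Shortest route: 1 → 7 = 5.1 s.

5.1 s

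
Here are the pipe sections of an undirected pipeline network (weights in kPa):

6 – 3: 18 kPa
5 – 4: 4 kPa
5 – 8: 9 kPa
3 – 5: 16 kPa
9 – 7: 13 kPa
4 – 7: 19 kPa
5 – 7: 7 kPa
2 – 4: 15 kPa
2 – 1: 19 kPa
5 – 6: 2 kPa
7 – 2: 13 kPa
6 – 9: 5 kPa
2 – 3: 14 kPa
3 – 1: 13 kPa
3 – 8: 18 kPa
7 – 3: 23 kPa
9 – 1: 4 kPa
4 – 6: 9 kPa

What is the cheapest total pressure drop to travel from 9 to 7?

Running Dijkstra from 9:
9: 0
1: 4  (via 9)
6: 5  (via 9)
5: 7  (via 6)
4: 11  (via 5)
7: 13  (via 9)
Shortest route: 9 → 7 = 13 kPa.

13 kPa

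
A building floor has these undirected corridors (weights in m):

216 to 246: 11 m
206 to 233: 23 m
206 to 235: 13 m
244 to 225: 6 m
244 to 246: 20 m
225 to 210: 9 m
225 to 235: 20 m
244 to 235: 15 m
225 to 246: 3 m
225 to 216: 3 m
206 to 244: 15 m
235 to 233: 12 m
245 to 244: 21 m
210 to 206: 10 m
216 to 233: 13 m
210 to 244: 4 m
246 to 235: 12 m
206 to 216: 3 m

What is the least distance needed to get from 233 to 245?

Compare a few routes:
233 → 216 → 225 → 244 → 245: 13+3+6+21 = 43
233 → 216 → 225 → 210 → 244 → 245: 13+3+9+4+21 = 50
233 → 235 → 244 → 245: 12+15+21 = 48
233 → 216 → 206 → 210 → 244 → 245: 13+3+10+4+21 = 51
Cheapest is 233 → 216 → 225 → 244 → 245 at 43 m.

43 m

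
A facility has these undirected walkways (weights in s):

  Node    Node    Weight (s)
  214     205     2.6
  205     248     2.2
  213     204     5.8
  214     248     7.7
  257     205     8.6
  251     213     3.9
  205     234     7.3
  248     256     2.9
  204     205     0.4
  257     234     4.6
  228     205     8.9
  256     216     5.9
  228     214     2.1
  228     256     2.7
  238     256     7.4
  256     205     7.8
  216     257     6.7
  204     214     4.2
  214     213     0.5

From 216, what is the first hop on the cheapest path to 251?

Candidate routes:
216 → 256 → 248 → 205 → 204 → 214 → 213 → 251: 5.9+2.9+2.2+0.4+4.2+0.5+3.9 = 20
216 → 256 → 248 → 205 → 214 → 213 → 251: 5.9+2.9+2.2+2.6+0.5+3.9 = 18
216 → 256 → 228 → 214 → 213 → 251: 5.9+2.7+2.1+0.5+3.9 = 15.1
Cheapest is 216 → 256 → 228 → 214 → 213 → 251 at 15.1 s.
So from 216 the first move is to 256.

256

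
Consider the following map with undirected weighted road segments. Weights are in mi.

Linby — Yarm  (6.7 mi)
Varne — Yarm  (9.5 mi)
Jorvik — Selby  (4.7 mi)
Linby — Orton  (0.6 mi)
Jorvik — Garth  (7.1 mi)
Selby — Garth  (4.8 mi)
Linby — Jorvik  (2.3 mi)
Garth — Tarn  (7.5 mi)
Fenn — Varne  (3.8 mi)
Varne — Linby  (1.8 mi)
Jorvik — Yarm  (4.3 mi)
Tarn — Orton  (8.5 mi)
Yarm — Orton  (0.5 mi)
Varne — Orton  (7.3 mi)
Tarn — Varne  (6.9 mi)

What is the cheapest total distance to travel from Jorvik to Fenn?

Settle nodes by increasing distance from Jorvik:
Jorvik: 0
Linby: 2.3  (via Jorvik)
Orton: 2.9  (via Linby)
Yarm: 3.4  (via Orton)
Varne: 4.1  (via Linby)
Selby: 4.7  (via Jorvik)
Garth: 7.1  (via Jorvik)
Fenn: 7.9  (via Varne)
Shortest route: Jorvik → Linby → Varne → Fenn = 7.9 mi.

7.9 mi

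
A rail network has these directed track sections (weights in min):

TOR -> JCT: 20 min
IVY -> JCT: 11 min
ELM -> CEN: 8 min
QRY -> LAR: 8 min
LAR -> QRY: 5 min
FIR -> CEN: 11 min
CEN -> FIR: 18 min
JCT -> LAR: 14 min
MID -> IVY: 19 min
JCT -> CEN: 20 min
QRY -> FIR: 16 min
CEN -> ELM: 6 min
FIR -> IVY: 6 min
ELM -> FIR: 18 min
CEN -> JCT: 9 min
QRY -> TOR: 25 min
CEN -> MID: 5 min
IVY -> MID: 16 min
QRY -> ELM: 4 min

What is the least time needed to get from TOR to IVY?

Candidate routes:
TOR → JCT → CEN → MID → IVY: 20+20+5+19 = 64
TOR → JCT → LAR → QRY → FIR → IVY: 20+14+5+16+6 = 61
TOR → JCT → CEN → FIR → IVY: 20+20+18+6 = 64
The minimum is 61 min via TOR → JCT → LAR → QRY → FIR → IVY.

61 min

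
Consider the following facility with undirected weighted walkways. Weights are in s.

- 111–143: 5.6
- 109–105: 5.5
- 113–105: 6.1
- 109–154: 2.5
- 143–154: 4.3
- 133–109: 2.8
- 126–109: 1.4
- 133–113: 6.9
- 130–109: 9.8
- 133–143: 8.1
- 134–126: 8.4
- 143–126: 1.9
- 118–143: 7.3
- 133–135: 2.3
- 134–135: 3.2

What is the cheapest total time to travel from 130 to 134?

18.1 s

Running Dijkstra from 130:
130: 0
109: 9.8  (via 130)
126: 11.2  (via 109)
154: 12.3  (via 109)
133: 12.6  (via 109)
143: 13.1  (via 126)
135: 14.9  (via 133)
105: 15.3  (via 109)
134: 18.1  (via 135)
Shortest route: 130 → 109 → 133 → 135 → 134 = 18.1 s.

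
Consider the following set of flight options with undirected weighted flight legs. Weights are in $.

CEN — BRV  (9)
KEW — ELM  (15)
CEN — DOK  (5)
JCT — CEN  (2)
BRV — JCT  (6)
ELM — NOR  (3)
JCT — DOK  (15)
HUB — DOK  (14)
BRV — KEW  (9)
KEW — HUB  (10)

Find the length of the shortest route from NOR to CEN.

Shortest distances from NOR:
NOR: 0
ELM: 3  (via NOR)
KEW: 18  (via ELM)
BRV: 27  (via KEW)
HUB: 28  (via KEW)
JCT: 33  (via BRV)
CEN: 35  (via JCT)
Shortest route: NOR–ELM–KEW–BRV–JCT–CEN = $35.

$35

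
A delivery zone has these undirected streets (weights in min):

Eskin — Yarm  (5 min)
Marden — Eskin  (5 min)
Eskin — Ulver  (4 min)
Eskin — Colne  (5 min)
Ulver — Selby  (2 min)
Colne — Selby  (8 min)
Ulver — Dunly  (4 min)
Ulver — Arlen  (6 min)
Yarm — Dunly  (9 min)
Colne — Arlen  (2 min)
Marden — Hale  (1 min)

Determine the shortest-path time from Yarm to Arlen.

12 min

Candidate routes:
Yarm - Eskin - Ulver - Arlen: 5+4+6 = 15
Yarm - Eskin - Colne - Arlen: 5+5+2 = 12
The minimum is 12 min via Yarm - Eskin - Colne - Arlen.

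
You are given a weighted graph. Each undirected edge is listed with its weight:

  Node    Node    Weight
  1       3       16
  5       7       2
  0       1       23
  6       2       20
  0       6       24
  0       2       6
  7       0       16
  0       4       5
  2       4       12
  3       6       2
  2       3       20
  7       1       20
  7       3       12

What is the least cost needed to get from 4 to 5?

23

Settle nodes by increasing distance from 4:
4: 0
0: 5  (via 4)
2: 11  (via 0)
7: 21  (via 0)
5: 23  (via 7)
Shortest route: 4–0–7–5 = 23.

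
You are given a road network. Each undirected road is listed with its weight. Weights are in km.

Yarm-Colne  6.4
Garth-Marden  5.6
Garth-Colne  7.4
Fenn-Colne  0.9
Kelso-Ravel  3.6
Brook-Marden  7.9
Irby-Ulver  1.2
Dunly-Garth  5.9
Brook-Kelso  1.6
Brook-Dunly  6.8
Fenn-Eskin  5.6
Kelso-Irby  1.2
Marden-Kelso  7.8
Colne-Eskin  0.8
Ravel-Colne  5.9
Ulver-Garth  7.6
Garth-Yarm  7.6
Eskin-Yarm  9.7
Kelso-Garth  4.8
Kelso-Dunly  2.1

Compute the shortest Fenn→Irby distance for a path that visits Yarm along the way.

20.9 km

Best Fenn to Yarm: Fenn–Colne–Yarm costing 7.3
Shortest Yarm→Irby: Yarm–Garth–Kelso–Irby = 13.6
Total via Yarm: 7.3 + 13.6 = 20.9 km.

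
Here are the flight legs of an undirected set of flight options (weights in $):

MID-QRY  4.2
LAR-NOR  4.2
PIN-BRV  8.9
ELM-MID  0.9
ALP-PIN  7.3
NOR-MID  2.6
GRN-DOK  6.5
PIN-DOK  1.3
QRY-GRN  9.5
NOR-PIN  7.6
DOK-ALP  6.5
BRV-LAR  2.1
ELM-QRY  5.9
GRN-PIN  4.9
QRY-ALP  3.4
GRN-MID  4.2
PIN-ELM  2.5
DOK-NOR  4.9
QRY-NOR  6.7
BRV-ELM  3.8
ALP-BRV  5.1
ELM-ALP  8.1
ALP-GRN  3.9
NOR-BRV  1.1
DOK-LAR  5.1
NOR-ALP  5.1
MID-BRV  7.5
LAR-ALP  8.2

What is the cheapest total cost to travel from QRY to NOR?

$6.7

Compare a few routes:
QRY → NOR: 6.7 = 6.7
QRY → MID → NOR: 4.2+2.6 = 6.8
The minimum is $6.7 via QRY → NOR.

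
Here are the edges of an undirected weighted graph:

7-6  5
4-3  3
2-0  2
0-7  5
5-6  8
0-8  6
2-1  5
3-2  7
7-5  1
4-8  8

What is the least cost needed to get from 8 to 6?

16

Shortest distances from 8:
8: 0
0: 6  (via 8)
2: 8  (via 0)
4: 8  (via 8)
3: 11  (via 4)
7: 11  (via 0)
5: 12  (via 7)
1: 13  (via 2)
6: 16  (via 7)
Shortest route: 8 → 0 → 7 → 6 = 16.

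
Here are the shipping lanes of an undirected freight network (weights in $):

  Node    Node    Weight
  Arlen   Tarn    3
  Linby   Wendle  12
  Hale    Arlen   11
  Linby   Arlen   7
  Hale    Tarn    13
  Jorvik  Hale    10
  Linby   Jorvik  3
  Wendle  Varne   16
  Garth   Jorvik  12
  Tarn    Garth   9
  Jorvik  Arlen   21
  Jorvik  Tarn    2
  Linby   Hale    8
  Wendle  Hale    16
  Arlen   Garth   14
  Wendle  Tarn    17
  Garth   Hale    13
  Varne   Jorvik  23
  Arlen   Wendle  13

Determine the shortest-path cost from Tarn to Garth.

Enumerating some paths:
Tarn → Jorvik → Garth: 2+12 = 14
Tarn → Garth: 9 = 9
The minimum is $9 via Tarn → Garth.

$9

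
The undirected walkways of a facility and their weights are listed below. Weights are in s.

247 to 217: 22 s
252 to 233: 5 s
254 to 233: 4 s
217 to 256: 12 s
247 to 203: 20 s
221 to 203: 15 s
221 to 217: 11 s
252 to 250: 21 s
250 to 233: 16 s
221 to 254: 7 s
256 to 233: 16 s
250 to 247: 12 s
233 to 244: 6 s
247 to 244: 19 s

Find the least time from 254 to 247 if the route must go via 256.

Best 254 to 256: 254 → 233 → 256 costing 20
Best 256 to 247: 256 → 217 → 247 costing 34
Total via 256: 20 + 34 = 54 s.

54 s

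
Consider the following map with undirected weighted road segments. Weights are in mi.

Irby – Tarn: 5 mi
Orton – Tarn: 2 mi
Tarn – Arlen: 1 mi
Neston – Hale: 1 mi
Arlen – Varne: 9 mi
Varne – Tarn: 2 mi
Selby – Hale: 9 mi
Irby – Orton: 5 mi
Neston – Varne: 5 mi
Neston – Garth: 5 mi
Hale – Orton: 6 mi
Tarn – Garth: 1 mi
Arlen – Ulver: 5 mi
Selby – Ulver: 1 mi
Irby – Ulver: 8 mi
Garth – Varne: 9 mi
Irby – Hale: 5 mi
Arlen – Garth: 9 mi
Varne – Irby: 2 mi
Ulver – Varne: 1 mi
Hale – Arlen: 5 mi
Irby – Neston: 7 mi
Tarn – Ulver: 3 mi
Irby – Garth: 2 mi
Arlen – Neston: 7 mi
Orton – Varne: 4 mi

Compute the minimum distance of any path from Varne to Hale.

Running Dijkstra from Varne:
Varne: 0
Ulver: 1  (via Varne)
Tarn: 2  (via Varne)
Selby: 2  (via Ulver)
Irby: 2  (via Varne)
Arlen: 3  (via Tarn)
Garth: 3  (via Tarn)
Orton: 4  (via Varne)
Neston: 5  (via Varne)
Hale: 6  (via Neston)
Shortest route: Varne–Neston–Hale = 6 mi.

6 mi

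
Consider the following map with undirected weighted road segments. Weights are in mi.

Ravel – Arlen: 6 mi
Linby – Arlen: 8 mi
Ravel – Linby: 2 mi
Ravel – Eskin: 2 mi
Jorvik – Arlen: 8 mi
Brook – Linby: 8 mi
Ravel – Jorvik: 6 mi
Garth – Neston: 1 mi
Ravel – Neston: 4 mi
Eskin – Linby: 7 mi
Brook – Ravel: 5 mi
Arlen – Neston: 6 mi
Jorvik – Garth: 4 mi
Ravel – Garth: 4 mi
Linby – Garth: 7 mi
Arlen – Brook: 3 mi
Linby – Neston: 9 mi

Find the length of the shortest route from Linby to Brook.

7 mi

Shortest distances from Linby:
Linby: 0
Ravel: 2  (via Linby)
Eskin: 4  (via Ravel)
Neston: 6  (via Ravel)
Garth: 6  (via Ravel)
Brook: 7  (via Ravel)
Shortest route: Linby–Ravel–Brook = 7 mi.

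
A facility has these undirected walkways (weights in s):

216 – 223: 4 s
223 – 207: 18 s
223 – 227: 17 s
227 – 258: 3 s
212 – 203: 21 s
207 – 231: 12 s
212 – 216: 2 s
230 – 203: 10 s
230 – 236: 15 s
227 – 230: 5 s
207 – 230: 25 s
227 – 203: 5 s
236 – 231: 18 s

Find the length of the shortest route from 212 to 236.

Settle nodes by increasing distance from 212:
212: 0
216: 2  (via 212)
223: 6  (via 216)
203: 21  (via 212)
227: 23  (via 223)
207: 24  (via 223)
258: 26  (via 227)
230: 28  (via 227)
231: 36  (via 207)
236: 43  (via 230)
Shortest route: 212–216–223–227–230–236 = 43 s.

43 s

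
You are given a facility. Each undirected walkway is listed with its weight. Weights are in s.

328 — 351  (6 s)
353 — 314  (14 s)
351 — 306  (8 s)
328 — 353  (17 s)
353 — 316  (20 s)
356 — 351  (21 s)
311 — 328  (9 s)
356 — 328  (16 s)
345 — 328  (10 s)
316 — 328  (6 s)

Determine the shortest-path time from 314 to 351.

37 s

Enumerating some paths:
314 - 353 - 328 - 356 - 351: 14+17+16+21 = 68
314 - 353 - 328 - 351: 14+17+6 = 37
314 - 353 - 316 - 328 - 351: 14+20+6+6 = 46
The minimum is 37 s via 314 - 353 - 328 - 351.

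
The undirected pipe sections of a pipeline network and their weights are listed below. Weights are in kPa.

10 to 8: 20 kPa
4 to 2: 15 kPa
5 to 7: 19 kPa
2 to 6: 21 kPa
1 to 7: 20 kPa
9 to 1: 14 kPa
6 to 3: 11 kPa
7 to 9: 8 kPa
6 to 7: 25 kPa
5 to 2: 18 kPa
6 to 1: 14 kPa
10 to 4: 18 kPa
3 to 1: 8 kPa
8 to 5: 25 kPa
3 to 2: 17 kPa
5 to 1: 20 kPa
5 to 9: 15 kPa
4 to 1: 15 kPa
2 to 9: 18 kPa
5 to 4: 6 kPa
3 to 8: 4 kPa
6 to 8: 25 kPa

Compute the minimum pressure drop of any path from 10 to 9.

39 kPa

Settle nodes by increasing distance from 10:
10: 0
4: 18  (via 10)
8: 20  (via 10)
3: 24  (via 8)
5: 24  (via 4)
1: 32  (via 3)
2: 33  (via 4)
6: 35  (via 3)
9: 39  (via 5)
Shortest route: 10 → 4 → 5 → 9 = 39 kPa.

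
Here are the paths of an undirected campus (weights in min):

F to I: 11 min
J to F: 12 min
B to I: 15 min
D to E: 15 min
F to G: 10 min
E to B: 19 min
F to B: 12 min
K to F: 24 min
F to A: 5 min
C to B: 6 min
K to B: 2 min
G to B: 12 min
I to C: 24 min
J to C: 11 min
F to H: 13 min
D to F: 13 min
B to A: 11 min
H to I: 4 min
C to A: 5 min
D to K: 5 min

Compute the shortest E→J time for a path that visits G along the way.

53 min

Best E to G: E–B–G costing 31
Best G to J: G–F–J costing 22
Total via G: 31 + 22 = 53 min.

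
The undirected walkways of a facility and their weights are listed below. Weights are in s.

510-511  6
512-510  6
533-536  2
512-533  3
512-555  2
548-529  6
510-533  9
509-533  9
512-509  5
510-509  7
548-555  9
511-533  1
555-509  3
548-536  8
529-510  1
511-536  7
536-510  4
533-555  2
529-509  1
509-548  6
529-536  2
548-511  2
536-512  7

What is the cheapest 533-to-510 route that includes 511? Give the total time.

Best 533 to 511: 533–511 costing 1
Best 511 to 510: 511–510 costing 6
Total via 511: 1 + 6 = 7 s.

7 s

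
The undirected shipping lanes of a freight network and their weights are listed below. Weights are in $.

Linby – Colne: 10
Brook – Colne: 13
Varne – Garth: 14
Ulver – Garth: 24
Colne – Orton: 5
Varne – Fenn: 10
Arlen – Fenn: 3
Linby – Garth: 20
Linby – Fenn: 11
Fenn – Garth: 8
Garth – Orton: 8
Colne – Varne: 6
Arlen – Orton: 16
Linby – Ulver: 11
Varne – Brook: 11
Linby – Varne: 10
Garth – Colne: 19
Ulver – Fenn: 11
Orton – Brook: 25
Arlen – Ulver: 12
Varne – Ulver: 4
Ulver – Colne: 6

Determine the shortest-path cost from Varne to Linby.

Shortest distances from Varne:
Varne: 0
Ulver: 4  (via Varne)
Colne: 6  (via Varne)
Linby: 10  (via Varne)
Shortest route: Varne–Linby = $10.

$10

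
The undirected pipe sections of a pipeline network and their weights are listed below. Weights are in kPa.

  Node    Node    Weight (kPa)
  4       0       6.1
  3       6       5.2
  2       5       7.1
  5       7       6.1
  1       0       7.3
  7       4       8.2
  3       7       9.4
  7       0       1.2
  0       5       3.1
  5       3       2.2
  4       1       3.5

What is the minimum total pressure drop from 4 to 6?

Shortest distances from 4:
4: 0
1: 3.5  (via 4)
0: 6.1  (via 4)
7: 7.3  (via 0)
5: 9.2  (via 0)
3: 11.4  (via 5)
2: 16.3  (via 5)
6: 16.6  (via 3)
Shortest route: 4 → 0 → 5 → 3 → 6 = 16.6 kPa.

16.6 kPa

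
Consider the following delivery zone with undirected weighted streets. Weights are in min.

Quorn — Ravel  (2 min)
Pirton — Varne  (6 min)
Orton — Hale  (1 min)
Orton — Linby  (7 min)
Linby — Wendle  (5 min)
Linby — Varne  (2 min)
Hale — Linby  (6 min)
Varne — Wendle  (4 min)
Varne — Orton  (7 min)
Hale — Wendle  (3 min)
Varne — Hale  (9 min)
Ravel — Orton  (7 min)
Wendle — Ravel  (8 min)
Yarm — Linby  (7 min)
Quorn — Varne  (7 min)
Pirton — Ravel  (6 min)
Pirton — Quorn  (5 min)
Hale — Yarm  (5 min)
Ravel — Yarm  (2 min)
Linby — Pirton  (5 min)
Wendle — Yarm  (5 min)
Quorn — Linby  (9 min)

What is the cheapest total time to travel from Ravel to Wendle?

Running Dijkstra from Ravel:
Ravel: 0
Quorn: 2  (via Ravel)
Yarm: 2  (via Ravel)
Pirton: 6  (via Ravel)
Orton: 7  (via Ravel)
Wendle: 7  (via Yarm)
Shortest route: Ravel → Yarm → Wendle = 7 min.

7 min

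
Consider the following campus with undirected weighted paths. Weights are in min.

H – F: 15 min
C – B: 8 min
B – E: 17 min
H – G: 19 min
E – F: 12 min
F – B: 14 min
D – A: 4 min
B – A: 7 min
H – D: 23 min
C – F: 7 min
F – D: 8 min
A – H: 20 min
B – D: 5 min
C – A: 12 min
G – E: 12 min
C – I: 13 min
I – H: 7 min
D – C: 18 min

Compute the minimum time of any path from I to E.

Candidate routes:
I–H–G–E: 7+19+12 = 38
I–C–F–E: 13+7+12 = 32
I–H–F–E: 7+15+12 = 34
I–C–B–E: 13+8+17 = 38
Cheapest is I–C–F–E at 32 min.

32 min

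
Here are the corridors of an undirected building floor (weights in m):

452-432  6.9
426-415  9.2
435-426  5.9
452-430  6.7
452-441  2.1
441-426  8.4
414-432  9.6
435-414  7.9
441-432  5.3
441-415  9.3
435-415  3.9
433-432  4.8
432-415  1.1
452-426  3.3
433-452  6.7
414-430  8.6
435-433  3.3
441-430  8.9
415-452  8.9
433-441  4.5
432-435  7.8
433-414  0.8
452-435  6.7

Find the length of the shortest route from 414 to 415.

6.7 m

Compare a few routes:
414–433–432–415: 0.8+4.8+1.1 = 6.7
414–432–415: 9.6+1.1 = 10.7
414–433–435–415: 0.8+3.3+3.9 = 8
Cheapest is 414–433–432–415 at 6.7 m.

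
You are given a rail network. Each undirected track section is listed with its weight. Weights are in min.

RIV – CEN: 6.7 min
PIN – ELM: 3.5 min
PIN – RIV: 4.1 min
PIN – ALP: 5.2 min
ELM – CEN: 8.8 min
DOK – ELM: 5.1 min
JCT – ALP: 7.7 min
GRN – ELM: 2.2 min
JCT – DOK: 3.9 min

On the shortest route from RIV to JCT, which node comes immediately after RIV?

PIN

Candidate routes:
RIV - PIN - ALP - JCT: 4.1+5.2+7.7 = 17
RIV - PIN - ELM - DOK - JCT: 4.1+3.5+5.1+3.9 = 16.6
Cheapest is RIV - PIN - ELM - DOK - JCT at 16.6 min.
So from RIV the first move is to PIN.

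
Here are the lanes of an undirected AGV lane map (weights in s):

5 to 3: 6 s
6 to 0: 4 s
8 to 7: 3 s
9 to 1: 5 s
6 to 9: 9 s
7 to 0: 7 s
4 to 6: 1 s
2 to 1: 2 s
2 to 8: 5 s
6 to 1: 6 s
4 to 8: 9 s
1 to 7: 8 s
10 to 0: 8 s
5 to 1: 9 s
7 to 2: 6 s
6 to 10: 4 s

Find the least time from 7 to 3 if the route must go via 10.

Shortest 7→10: 7 → 0 → 10 = 15
Shortest 10→3: 10 → 6 → 1 → 5 → 3 = 25
Total via 10: 15 + 25 = 40 s.

40 s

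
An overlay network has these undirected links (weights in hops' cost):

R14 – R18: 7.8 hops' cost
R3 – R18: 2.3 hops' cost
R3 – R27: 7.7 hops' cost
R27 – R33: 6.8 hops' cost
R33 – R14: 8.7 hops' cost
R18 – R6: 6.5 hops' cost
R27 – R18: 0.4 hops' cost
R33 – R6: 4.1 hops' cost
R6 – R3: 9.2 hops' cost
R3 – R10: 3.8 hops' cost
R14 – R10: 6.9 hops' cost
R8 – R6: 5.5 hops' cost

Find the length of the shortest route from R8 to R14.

18.3 hops' cost

Shortest distances from R8:
R8: 0
R6: 5.5  (via R8)
R33: 9.6  (via R6)
R18: 12  (via R6)
R27: 12.4  (via R18)
R3: 14.3  (via R18)
R10: 18.1  (via R3)
R14: 18.3  (via R33)
Shortest route: R8 → R6 → R33 → R14 = 18.3 hops' cost.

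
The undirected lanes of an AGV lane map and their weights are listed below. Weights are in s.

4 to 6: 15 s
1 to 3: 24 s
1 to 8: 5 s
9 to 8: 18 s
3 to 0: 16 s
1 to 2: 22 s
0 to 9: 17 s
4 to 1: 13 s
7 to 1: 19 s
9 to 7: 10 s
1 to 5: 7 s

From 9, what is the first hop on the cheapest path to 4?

8

Candidate routes:
9 → 7 → 1 → 4: 10+19+13 = 42
9 → 0 → 3 → 1 → 4: 17+16+24+13 = 70
9 → 8 → 1 → 4: 18+5+13 = 36
Cheapest is 9 → 8 → 1 → 4 at 36 s.
So from 9 the first move is to 8.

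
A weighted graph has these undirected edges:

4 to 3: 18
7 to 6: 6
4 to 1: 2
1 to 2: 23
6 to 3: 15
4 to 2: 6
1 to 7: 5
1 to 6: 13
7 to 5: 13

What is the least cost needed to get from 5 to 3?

Candidate routes:
5 → 7 → 1 → 4 → 3: 13+5+2+18 = 38
5 → 7 → 6 → 3: 13+6+15 = 34
Cheapest is 5 → 7 → 6 → 3 at 34.

34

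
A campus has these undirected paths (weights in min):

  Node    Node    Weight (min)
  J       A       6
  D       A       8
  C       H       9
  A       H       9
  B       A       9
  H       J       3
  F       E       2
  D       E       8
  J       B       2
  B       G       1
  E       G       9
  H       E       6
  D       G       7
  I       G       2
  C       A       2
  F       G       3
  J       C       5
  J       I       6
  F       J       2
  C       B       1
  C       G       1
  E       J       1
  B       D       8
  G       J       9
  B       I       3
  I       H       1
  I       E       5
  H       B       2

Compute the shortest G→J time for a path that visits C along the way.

4 min

Shortest G→C: G–C = 1
Best C to J: C–B–J costing 3
Total via C: 1 + 3 = 4 min.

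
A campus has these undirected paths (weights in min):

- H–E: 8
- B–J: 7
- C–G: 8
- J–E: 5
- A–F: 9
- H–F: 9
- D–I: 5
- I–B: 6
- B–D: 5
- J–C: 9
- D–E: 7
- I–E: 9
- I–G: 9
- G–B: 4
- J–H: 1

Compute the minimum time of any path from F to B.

Shortest distances from F:
F: 0
A: 9  (via F)
H: 9  (via F)
J: 10  (via H)
E: 15  (via J)
B: 17  (via J)
Shortest route: F → H → J → B = 17 min.

17 min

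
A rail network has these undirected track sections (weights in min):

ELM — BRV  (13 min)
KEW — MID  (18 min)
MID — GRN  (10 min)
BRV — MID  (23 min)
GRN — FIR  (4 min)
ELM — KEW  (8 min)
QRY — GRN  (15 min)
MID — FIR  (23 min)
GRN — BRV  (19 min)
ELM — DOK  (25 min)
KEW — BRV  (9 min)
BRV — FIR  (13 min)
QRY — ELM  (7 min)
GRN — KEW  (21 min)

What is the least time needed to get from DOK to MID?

51 min

Enumerating some paths:
DOK - ELM - KEW - MID: 25+8+18 = 51
DOK - ELM - QRY - GRN - MID: 25+7+15+10 = 57
DOK - ELM - BRV - MID: 25+13+23 = 61
DOK - ELM - KEW - GRN - MID: 25+8+21+10 = 64
Cheapest is DOK - ELM - KEW - MID at 51 min.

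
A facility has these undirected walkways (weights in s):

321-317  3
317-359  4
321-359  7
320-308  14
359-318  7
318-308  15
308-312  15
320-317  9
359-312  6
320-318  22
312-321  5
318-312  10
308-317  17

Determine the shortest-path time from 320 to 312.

Shortest distances from 320:
320: 0
317: 9  (via 320)
321: 12  (via 317)
359: 13  (via 317)
308: 14  (via 320)
312: 17  (via 321)
Shortest route: 320 → 317 → 321 → 312 = 17 s.

17 s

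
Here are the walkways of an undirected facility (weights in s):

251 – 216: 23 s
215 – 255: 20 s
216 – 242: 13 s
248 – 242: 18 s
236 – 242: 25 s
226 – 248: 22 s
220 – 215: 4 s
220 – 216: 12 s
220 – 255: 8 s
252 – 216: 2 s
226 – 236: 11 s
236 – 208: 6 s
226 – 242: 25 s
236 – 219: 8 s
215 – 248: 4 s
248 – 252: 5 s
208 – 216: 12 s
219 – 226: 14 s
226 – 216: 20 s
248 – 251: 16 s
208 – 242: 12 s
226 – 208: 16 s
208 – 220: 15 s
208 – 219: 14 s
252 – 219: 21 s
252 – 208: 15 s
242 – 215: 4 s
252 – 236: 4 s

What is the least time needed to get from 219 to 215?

Compare a few routes:
219–236–252–216–220–215: 8+4+2+12+4 = 30
219–236–208–242–215: 8+6+12+4 = 30
219–236–252–248–215: 8+4+5+4 = 21
The minimum is 21 s via 219–236–252–248–215.

21 s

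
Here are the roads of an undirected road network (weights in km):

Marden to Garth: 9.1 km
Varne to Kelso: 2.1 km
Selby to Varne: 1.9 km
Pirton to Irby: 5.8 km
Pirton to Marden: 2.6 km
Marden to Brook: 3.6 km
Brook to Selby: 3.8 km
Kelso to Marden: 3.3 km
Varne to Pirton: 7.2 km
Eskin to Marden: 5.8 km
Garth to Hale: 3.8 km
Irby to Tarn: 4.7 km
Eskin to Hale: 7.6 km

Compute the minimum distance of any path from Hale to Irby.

21.3 km

Shortest distances from Hale:
Hale: 0
Garth: 3.8  (via Hale)
Eskin: 7.6  (via Hale)
Marden: 12.9  (via Garth)
Pirton: 15.5  (via Marden)
Kelso: 16.2  (via Marden)
Brook: 16.5  (via Marden)
Varne: 18.3  (via Kelso)
Selby: 20.2  (via Varne)
Irby: 21.3  (via Pirton)
Shortest route: Hale–Garth–Marden–Pirton–Irby = 21.3 km.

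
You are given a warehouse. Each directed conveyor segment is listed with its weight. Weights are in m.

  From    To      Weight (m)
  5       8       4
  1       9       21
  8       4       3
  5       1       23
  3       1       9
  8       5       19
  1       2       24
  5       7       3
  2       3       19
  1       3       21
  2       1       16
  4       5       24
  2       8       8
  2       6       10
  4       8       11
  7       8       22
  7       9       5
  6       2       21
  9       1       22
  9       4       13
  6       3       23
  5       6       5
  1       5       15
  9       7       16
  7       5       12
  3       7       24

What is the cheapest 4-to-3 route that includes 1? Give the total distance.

Best 4 to 1: 4 → 5 → 1 costing 47
Shortest 1→3: 1 → 3 = 21
Total via 1: 47 + 21 = 68 m.

68 m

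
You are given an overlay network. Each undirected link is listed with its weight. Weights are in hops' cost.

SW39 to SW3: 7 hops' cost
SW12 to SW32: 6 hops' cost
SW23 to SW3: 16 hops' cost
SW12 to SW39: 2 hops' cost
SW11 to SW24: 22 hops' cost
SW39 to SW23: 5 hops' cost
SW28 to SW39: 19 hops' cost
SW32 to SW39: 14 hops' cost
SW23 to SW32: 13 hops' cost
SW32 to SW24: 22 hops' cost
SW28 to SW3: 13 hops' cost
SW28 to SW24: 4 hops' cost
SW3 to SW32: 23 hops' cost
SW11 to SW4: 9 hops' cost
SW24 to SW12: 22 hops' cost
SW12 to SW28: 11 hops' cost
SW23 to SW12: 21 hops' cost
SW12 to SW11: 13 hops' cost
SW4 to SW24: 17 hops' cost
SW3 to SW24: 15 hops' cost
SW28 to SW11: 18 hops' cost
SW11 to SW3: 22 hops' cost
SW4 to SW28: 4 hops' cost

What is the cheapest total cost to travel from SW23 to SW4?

22 hops' cost

Running Dijkstra from SW23:
SW23: 0
SW39: 5  (via SW23)
SW12: 7  (via SW39)
SW3: 12  (via SW39)
SW32: 13  (via SW23)
SW28: 18  (via SW12)
SW11: 20  (via SW12)
SW24: 22  (via SW28)
SW4: 22  (via SW28)
Shortest route: SW23 → SW39 → SW12 → SW28 → SW4 = 22 hops' cost.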